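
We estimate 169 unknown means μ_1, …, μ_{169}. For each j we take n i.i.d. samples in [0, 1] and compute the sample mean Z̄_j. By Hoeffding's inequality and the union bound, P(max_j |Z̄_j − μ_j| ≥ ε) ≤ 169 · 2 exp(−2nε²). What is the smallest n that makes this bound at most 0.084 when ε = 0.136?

Need 2·169·exp(−2nε²) ≤ 0.084, i.e. exp(−2nε²) ≤ 0.084/338.
So 2nε² ≥ ln(338/0.084) = 8.299984.
Hence n ≥ 8.299984/(2·0.136²) = 224.372.
The smallest integer n is 225.

225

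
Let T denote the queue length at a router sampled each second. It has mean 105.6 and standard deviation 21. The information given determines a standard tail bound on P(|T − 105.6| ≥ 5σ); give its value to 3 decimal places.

0.040

Mean and variance are known, so Chebyshev's inequality applies.
Chebyshev: P(|T − μ| ≥ t) ≤ Var(T)/t².
Var(T) = σ² = 21² = 441.
t = 5·21 = 105.
Bound = 441 / 11025 = 0.0400.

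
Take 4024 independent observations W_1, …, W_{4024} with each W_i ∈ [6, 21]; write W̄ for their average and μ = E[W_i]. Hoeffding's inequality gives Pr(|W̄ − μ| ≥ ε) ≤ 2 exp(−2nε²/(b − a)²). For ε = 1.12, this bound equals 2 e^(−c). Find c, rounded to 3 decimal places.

44.868

c = 2nε²/(b − a)² = 2·4024·1.12² / 15² = 44.8685.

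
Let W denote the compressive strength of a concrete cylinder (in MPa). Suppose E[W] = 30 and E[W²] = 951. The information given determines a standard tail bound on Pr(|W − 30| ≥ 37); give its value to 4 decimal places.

The first two moments determine the variance, so Chebyshev's inequality is the sharpest standard bound available.
Var(W) = E[W²] − (E[W])² = 951 − 900 = 51.
Chebyshev's inequality: Pr(|W − μ| ≥ t) ≤ Var(W)/t² = 51/1369 = 0.0373.

0.0373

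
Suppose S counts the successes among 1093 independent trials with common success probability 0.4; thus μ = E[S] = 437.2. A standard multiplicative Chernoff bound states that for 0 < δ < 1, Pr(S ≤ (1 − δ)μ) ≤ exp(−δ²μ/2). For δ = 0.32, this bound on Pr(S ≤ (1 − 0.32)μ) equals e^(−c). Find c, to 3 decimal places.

22.385

c = δ²μ/2 = 0.32²·437.2/2 = 22.3846.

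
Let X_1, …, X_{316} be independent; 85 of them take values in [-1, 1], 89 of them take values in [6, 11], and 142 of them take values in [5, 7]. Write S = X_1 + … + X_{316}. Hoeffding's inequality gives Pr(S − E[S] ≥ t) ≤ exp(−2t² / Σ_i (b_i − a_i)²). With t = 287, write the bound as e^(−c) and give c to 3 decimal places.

52.582

Σ(b_i − a_i)² = 85·2² + 89·5² + 142·2² = 3133.
c = 2t² / 3133 = 2·287² / 3133 = 52.5816.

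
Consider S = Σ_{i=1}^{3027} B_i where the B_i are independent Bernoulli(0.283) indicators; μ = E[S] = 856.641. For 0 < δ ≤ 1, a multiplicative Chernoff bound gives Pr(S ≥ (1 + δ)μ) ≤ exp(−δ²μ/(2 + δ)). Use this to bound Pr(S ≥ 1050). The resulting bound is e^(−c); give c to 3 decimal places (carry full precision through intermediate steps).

19.609

Write 1050 = (1 + δ)μ, so δ = 1050/856.641 − 1 = 0.2257177…
Then the exponent is δ²μ/(2 + δ) = (1050 − μ)² / (μ·(2 + δ)) = 19.609199.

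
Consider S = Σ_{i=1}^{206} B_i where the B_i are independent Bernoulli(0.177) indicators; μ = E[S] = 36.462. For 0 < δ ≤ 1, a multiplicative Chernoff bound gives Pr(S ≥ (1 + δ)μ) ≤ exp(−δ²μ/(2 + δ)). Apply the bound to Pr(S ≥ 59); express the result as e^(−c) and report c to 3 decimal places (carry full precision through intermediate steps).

5.321

Write 59 = (1 + δ)μ, so δ = 59/36.462 − 1 = 0.618123…
Then the exponent is δ²μ/(2 + δ) = (59 − μ)² / (μ·(2 + δ)) = 5.321085.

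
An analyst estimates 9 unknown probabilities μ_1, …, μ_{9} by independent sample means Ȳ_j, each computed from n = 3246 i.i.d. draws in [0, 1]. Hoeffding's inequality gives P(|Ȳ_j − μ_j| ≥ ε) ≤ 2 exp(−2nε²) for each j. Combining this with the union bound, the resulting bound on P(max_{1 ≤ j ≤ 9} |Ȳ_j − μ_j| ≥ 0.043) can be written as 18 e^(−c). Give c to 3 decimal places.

Union bound over the 9 events: P(max_{1 ≤ j ≤ 9} |Ȳ_j − μ_j| ≥ 0.043) ≤ 9·2·exp(−2nε²) = 18 exp(−2·3246·0.043²).
So c = 2·3246·0.043² = 12.0037.

12.004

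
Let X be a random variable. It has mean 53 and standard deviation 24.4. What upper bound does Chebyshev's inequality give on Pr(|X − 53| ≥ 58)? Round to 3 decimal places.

0.177

Chebyshev: Pr(|X − μ| ≥ t) ≤ Var(X)/t².
Var(X) = σ² = 24.4² = 595.36.
Bound = 595.36 / 3364 = 0.1770.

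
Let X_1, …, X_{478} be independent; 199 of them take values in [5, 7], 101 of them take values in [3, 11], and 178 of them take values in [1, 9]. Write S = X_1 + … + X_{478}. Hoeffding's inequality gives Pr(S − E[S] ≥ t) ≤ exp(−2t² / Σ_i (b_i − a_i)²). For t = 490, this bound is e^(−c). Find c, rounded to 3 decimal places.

Σ(b_i − a_i)² = 199·2² + 101·8² + 178·8² = 18652.
c = 2t² / 18652 = 2·490² / 18652 = 25.7452.

25.745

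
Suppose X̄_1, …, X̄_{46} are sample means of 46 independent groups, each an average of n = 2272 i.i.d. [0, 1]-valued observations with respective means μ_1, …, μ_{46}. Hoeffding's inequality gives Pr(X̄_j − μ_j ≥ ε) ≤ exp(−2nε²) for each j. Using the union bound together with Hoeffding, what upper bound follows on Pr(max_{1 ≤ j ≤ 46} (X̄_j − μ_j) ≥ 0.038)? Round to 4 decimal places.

Per-experiment Hoeffding bound: exp(−2·2272·0.038²) = exp(−6.56154) = 0.0014137.
Union bound over 46 events: 46·0.0014137 = 0.06503.

0.0650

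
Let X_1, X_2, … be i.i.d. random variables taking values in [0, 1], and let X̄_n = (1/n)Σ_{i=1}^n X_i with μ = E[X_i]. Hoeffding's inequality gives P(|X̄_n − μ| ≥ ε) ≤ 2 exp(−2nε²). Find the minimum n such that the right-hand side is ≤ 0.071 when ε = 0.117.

Require 2·exp(−2nε²) ≤ 0.071, i.e. 2nε² ≥ ln(2/0.071) = 3.338223.
So n ≥ 3.338223 / (2·0.117²) = 121.931.
The smallest integer n is 122.

122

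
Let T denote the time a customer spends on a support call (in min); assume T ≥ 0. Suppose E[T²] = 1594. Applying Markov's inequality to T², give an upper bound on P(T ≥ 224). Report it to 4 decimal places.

0.0318

Since T ≥ 0, the event {T ≥ 224} is the same as {T² ≥ 50176}.
Markov's inequality applied to T² gives P(T² ≥ 50176) ≤ E[T²]/50176 = 1594/50176 = 0.0318.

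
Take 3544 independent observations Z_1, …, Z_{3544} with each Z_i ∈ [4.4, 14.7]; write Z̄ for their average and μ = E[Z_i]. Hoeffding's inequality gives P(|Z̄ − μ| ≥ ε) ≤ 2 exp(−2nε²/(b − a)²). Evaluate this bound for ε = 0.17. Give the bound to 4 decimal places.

Exponent: 2nε²/(b − a)² = 2·3544·0.17² / 10.3² = 1.93084.
Bound = 2·exp(−1.93084) = 0.29005.

0.2901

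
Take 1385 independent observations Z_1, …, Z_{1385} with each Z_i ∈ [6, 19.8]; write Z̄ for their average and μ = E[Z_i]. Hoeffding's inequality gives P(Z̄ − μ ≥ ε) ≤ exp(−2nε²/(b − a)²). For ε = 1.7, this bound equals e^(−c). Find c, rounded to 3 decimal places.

c = 2nε²/(b − a)² = 2·1385·1.7² / 13.8² = 42.0358.

42.036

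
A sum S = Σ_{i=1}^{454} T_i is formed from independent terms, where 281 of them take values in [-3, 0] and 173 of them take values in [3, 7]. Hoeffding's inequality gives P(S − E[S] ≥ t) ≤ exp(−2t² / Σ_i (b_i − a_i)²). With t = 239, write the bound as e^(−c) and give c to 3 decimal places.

Σ(b_i − a_i)² = 281·3² + 173·4² = 5297.
c = 2t² / 5297 = 2·239² / 5297 = 21.5673.

21.567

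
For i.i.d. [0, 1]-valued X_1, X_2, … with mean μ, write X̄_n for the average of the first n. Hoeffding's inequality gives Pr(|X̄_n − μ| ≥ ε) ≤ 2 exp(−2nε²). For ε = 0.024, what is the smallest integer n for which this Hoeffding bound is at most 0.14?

Require 2·exp(−2nε²) ≤ 0.14, i.e. 2nε² ≥ ln(2/0.14) = 2.659260.
So n ≥ 2.659260 / (2·0.024²) = 2308.385.
The smallest integer n is 2309.

2309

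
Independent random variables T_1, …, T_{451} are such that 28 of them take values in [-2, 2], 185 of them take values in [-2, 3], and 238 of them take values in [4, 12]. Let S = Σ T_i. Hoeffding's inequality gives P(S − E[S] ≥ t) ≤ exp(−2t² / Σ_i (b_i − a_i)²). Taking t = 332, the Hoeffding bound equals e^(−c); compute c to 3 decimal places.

Σ(b_i − a_i)² = 28·4² + 185·5² + 238·8² = 20305.
c = 2t² / 20305 = 2·332² / 20305 = 10.8568.

10.857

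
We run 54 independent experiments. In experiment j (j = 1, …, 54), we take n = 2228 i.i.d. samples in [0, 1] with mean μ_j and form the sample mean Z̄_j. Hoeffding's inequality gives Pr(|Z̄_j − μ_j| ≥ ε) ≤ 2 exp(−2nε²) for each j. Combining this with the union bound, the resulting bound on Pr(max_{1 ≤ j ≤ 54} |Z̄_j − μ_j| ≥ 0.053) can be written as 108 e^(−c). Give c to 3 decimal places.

12.517

Union bound over the 54 events: Pr(max_{1 ≤ j ≤ 54} |Z̄_j − μ_j| ≥ 0.053) ≤ 54·2·exp(−2nε²) = 108 exp(−2·2228·0.053²).
So c = 2·2228·0.053² = 12.5169.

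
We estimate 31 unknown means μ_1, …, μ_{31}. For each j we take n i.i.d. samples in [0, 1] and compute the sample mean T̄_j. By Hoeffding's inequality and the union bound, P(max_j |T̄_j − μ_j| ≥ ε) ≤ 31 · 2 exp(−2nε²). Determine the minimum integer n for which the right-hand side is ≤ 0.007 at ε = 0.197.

Need 2·31·exp(−2nε²) ≤ 0.007, i.e. exp(−2nε²) ≤ 0.007/62.
So 2nε² ≥ ln(62/0.007) = 9.088980.
Hence n ≥ 9.088980/(2·0.197²) = 117.099.
The smallest integer n is 118.

118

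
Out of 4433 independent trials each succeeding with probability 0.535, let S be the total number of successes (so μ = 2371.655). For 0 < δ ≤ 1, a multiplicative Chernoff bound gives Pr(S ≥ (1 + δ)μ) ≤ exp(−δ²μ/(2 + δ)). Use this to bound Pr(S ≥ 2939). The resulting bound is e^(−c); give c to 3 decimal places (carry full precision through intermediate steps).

Write 2939 = (1 + δ)μ, so δ = 2939/2371.655 − 1 = 0.239219…
Then the exponent is δ²μ/(2 + δ) = (2939 − μ)² / (μ·(2 + δ)) = 60.610292.

60.610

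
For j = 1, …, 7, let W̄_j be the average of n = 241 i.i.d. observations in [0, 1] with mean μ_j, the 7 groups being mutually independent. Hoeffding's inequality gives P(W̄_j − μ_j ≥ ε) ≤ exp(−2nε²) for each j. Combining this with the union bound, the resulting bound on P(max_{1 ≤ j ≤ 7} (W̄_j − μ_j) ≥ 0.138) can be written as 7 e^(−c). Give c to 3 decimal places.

Union bound over the 7 events: P(max_{1 ≤ j ≤ 7} (W̄_j − μ_j) ≥ 0.138) ≤ 7·exp(−2nε²) = 7 exp(−2·241·0.138²).
So c = 2·241·0.138² = 9.1792.

9.179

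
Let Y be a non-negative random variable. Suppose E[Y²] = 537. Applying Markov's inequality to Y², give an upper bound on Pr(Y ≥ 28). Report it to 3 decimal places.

Since Y ≥ 0, the event {Y ≥ 28} is the same as {Y² ≥ 784}.
Markov's inequality applied to Y² gives Pr(Y² ≥ 784) ≤ E[Y²]/784 = 537/784 = 0.6849.

0.685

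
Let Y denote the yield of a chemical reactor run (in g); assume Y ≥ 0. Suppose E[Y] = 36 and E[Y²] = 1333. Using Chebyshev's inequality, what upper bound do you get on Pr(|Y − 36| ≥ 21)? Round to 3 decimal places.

0.084

Var(Y) = E[Y²] − (E[Y])² = 1333 − 1296 = 37.
Chebyshev's inequality: Pr(|Y − μ| ≥ t) ≤ Var(Y)/t² = 37/441 = 0.0839.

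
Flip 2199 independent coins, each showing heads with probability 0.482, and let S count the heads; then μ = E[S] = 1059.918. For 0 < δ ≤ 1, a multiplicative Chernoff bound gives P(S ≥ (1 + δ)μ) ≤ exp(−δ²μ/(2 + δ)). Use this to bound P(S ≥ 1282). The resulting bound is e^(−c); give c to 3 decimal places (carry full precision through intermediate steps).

21.060

Write 1282 = (1 + δ)μ, so δ = 1282/1059.918 − 1 = 0.2095275…
Then the exponent is δ²μ/(2 + δ) = (1282 − μ)² / (μ·(2 + δ)) = 21.059838.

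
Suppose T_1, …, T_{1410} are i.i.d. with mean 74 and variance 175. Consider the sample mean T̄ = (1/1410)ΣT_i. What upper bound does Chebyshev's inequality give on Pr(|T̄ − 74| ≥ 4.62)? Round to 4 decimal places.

0.0058

Var(T̄) = Var(T_i)/n = 175/1410 = 0.12411.
Chebyshev: Pr(|T̄ − 74| ≥ 4.62) ≤ Var(T̄)/(4.62)² = 175/(1410·4.62²) = 0.0058.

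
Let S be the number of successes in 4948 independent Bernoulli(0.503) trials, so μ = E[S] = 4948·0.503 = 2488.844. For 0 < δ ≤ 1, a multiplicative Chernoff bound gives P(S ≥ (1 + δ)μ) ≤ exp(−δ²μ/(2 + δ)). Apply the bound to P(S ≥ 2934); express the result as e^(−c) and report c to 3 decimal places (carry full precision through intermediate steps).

Write 2934 = (1 + δ)μ, so δ = 2934/2488.844 − 1 = 0.1788605…
Then the exponent is δ²μ/(2 + δ) = (2934 − μ)² / (μ·(2 + δ)) = 36.542424.

36.542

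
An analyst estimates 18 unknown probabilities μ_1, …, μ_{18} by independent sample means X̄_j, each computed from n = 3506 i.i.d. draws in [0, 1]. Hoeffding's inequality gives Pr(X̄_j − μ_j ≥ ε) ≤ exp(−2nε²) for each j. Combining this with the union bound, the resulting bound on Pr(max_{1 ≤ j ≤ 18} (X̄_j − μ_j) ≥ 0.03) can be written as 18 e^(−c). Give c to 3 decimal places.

6.311

Union bound over the 18 events: Pr(max_{1 ≤ j ≤ 18} (X̄_j − μ_j) ≥ 0.03) ≤ 18·exp(−2nε²) = 18 exp(−2·3506·0.03²).
So c = 2·3506·0.03² = 6.3108.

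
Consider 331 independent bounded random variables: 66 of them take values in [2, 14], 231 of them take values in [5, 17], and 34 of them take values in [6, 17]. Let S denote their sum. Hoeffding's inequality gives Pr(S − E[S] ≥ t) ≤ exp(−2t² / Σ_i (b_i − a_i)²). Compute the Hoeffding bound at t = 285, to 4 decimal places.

0.0313

Σ(b_i − a_i)² = 66·12² + 231·12² + 34·11² = 46882.
Exponent = 2·285² / 46882 = 3.46508.
Bound = exp(−3.46508) = 0.03127.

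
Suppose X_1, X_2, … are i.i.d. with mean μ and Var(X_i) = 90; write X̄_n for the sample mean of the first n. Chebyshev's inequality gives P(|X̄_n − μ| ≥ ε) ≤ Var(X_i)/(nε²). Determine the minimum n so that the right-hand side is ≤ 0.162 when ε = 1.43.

Require 90/(n·1.43²) ≤ 0.162, i.e. n ≥ 90/(0.162·1.43²) = 271.679.
The smallest integer n is 272.

272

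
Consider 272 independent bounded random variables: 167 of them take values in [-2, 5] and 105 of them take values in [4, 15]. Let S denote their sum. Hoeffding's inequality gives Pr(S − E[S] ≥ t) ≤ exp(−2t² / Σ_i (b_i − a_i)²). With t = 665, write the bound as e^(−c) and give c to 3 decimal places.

Σ(b_i − a_i)² = 167·7² + 105·11² = 20888.
c = 2t² / 20888 = 2·665² / 20888 = 42.3425.

42.342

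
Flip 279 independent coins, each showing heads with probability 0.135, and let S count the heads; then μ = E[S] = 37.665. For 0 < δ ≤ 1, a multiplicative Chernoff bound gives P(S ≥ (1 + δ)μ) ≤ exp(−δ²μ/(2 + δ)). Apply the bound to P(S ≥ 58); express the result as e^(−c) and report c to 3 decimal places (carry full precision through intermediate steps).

4.323

Write 58 = (1 + δ)μ, so δ = 58/37.665 − 1 = 0.5398911…
Then the exponent is δ²μ/(2 + δ) = (58 − μ)² / (μ·(2 + δ)) = 4.322503.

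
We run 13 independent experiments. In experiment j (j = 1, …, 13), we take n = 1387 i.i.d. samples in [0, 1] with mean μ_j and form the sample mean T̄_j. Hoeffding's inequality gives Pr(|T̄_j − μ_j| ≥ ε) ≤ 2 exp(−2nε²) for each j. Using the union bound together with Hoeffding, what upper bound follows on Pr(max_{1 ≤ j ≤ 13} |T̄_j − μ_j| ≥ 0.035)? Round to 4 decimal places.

Per-experiment Hoeffding bound: 2·exp(−2·1387·0.035²) = 2·exp(−3.39815) = 0.06687.
Union bound over 13 events: 13·0.06687 = 0.86931.

0.8693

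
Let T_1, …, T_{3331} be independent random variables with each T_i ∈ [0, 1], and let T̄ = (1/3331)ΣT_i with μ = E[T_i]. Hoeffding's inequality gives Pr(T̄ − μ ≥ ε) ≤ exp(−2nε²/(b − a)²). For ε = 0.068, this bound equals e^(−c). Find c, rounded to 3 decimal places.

30.805

c = 2nε²/(b − a)² = 2·3331·0.068² / 1² = 30.8051.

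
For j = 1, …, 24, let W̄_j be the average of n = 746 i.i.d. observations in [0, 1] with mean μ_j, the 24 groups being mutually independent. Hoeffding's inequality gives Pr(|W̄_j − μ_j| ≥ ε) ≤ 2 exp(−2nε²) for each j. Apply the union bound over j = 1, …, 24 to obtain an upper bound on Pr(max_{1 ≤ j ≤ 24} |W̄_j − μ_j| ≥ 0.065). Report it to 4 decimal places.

Per-experiment Hoeffding bound: 2·exp(−2·746·0.065²) = 2·exp(−6.30370) = 0.003659.
Union bound over 24 events: 24·0.003659 = 0.08782.

0.0878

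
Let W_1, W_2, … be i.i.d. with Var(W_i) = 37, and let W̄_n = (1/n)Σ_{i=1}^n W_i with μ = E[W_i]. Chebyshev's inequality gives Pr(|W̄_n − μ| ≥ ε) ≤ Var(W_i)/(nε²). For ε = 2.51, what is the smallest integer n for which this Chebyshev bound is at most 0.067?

88

Require 37/(n·2.51²) ≤ 0.067, i.e. n ≥ 37/(0.067·2.51²) = 87.656.
The smallest integer n is 88.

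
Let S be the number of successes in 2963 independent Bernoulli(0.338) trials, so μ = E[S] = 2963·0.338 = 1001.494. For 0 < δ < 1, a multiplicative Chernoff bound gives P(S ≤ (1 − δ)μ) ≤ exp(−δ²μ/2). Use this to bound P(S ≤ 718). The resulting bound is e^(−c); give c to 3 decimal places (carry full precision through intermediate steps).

Write 718 = (1 − δ)μ, so δ = 1 − 718/1001.494 = 0.2830711…
Then the exponent is δ²μ/2 = (μ − 718)²/(2μ) = 40.124478.

40.124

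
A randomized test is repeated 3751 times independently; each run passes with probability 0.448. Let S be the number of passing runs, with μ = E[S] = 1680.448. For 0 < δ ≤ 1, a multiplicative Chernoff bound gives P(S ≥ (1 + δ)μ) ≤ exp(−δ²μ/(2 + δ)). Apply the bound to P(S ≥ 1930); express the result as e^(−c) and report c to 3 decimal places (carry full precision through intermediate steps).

17.249

Write 1930 = (1 + δ)μ, so δ = 1930/1680.448 − 1 = 0.1485033…
Then the exponent is δ²μ/(2 + δ) = (1930 − μ)² / (μ·(2 + δ)) = 17.248885.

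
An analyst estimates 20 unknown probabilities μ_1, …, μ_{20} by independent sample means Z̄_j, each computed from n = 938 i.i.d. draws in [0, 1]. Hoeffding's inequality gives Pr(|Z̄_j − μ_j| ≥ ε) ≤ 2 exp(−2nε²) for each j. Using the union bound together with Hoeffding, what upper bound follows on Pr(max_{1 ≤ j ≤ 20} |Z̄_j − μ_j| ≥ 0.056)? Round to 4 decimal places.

Per-experiment Hoeffding bound: 2·exp(−2·938·0.056²) = 2·exp(−5.88314) = 0.0055721.
Union bound over 20 events: 20·0.0055721 = 0.11144.

0.1114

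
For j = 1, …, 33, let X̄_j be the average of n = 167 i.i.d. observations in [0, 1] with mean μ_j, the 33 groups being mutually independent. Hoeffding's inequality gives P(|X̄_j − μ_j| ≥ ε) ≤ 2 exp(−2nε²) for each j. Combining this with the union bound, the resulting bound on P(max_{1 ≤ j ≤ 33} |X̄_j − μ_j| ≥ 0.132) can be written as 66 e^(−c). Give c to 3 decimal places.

5.820

Union bound over the 33 events: P(max_{1 ≤ j ≤ 33} |X̄_j − μ_j| ≥ 0.132) ≤ 33·2·exp(−2nε²) = 66 exp(−2·167·0.132²).
So c = 2·167·0.132² = 5.8196.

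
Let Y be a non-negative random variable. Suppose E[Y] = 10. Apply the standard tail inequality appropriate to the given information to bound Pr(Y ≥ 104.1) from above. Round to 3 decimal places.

0.096

Only the mean of a non-negative variable is known, so Markov's inequality is the applicable tail bound.
Markov's inequality: for a non-negative random variable, Pr(Y ≥ a) ≤ E[Y]/a.
Here E[Y] = 10 and a = 104.1, so the bound is 10/104.1 = 0.0961.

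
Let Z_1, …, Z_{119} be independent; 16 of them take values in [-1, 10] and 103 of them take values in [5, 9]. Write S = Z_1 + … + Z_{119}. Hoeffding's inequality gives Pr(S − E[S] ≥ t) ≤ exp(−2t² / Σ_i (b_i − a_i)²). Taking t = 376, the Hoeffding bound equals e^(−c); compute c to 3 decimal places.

78.893

Σ(b_i − a_i)² = 16·11² + 103·4² = 3584.
c = 2t² / 3584 = 2·376² / 3584 = 78.8929.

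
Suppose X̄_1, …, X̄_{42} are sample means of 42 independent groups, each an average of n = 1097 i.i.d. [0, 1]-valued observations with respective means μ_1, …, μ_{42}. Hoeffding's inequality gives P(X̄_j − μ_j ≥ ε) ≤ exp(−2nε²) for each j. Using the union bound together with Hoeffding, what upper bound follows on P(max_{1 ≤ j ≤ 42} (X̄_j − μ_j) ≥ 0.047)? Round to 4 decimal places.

0.3299

Per-experiment Hoeffding bound: exp(−2·1097·0.047²) = exp(−4.84655) = 0.0078555.
Union bound over 42 events: 42·0.0078555 = 0.32993.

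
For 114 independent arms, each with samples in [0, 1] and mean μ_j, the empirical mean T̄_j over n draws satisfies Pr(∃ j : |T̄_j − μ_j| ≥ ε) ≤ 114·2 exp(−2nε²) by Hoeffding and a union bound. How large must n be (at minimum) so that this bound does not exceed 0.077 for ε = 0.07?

816

Need 2·114·exp(−2nε²) ≤ 0.077, i.e. exp(−2nε²) ≤ 0.077/228.
So 2nε² ≥ ln(228/0.077) = 7.993295.
Hence n ≥ 7.993295/(2·0.07²) = 815.642.
The smallest integer n is 816.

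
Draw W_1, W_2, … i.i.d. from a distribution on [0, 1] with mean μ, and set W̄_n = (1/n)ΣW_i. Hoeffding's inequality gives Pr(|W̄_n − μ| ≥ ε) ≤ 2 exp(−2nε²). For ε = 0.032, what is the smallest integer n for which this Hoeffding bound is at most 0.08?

Require 2·exp(−2nε²) ≤ 0.08, i.e. 2nε² ≥ ln(2/0.08) = 3.218876.
So n ≥ 3.218876 / (2·0.032²) = 1571.717.
The smallest integer n is 1572.

1572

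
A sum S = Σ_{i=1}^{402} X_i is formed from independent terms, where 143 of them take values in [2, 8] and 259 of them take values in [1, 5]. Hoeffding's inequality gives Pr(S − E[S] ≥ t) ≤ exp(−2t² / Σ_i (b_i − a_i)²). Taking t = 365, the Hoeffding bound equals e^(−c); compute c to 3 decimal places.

28.675

Σ(b_i − a_i)² = 143·6² + 259·4² = 9292.
c = 2t² / 9292 = 2·365² / 9292 = 28.6752.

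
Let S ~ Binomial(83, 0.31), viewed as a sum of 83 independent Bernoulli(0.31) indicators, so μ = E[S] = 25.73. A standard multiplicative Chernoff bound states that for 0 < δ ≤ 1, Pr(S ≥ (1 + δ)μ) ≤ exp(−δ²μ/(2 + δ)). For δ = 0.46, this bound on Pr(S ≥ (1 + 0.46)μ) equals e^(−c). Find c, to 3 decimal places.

2.213

c = δ²μ/(2 + δ) = 0.46²·25.73/(2 + 0.46) = 2.2132.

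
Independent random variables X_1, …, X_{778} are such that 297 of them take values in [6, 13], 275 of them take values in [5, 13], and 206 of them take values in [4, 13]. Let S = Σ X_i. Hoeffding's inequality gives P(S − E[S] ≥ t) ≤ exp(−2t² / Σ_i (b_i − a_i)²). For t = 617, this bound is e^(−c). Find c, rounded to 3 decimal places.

Σ(b_i − a_i)² = 297·7² + 275·8² + 206·9² = 48839.
c = 2t² / 48839 = 2·617² / 48839 = 15.5895.

15.590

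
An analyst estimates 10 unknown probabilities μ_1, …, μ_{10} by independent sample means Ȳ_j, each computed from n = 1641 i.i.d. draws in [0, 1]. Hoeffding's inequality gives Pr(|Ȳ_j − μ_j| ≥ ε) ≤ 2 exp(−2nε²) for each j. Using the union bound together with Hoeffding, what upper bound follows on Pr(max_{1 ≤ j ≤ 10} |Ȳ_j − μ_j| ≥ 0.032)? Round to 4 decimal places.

0.6942

Per-experiment Hoeffding bound: 2·exp(−2·1641·0.032²) = 2·exp(−3.36077) = 0.069417.
Union bound over 10 events: 10·0.069417 = 0.69417.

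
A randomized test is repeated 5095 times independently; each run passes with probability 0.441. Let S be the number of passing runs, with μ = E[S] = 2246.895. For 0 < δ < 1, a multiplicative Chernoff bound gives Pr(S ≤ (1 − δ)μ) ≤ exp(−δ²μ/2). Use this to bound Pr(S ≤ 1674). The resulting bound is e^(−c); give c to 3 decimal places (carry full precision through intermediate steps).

Write 1674 = (1 − δ)μ, so δ = 1 − 1674/2246.895 = 0.2549719…
Then the exponent is δ²μ/2 = (μ − 1674)²/(2μ) = 73.036052.

73.036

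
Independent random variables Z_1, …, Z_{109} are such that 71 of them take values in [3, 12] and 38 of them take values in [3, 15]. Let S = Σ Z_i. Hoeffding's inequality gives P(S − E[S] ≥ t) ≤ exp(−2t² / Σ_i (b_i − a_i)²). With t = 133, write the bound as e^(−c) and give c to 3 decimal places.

3.152

Σ(b_i − a_i)² = 71·9² + 38·12² = 11223.
c = 2t² / 11223 = 2·133² / 11223 = 3.1523.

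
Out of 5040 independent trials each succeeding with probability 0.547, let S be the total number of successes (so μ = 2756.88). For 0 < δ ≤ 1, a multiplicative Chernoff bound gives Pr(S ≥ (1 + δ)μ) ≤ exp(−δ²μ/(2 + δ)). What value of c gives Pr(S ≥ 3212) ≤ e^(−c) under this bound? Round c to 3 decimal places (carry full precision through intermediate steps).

Write 3212 = (1 + δ)μ, so δ = 3212/2756.88 − 1 = 0.1650852…
Then the exponent is δ²μ/(2 + δ) = (3212 − μ)² / (μ·(2 + δ)) = 34.702359.

34.702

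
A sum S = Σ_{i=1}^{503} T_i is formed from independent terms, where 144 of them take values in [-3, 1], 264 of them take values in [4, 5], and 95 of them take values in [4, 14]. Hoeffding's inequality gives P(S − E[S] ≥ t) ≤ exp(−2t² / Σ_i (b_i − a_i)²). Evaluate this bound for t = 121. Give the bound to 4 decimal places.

Σ(b_i − a_i)² = 144·4² + 264·1² + 95·10² = 12068.
Exponent = 2·121² / 12068 = 2.42642.
Bound = exp(−2.42642) = 0.08835.

0.0884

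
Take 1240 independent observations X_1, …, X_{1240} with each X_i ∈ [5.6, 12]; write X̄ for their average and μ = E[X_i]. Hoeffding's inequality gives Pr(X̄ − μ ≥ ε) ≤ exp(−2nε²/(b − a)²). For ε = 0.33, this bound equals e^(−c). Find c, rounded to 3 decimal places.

c = 2nε²/(b − a)² = 2·1240·0.33² / 6.4² = 6.5936.

6.594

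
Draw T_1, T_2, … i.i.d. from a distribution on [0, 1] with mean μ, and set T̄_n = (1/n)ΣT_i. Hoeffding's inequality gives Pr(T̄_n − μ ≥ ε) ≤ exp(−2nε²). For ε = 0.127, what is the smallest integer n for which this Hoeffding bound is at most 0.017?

Require exp(−2nε²) ≤ 0.017, i.e. 2nε² ≥ ln(1/0.017) = 4.074542.
So n ≥ 4.074542 / (2·0.127²) = 126.311.
The smallest integer n is 127.

127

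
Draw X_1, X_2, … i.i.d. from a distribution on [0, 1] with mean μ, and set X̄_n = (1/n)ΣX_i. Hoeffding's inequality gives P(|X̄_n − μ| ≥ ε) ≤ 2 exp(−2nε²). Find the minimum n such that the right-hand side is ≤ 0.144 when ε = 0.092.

Require 2·exp(−2nε²) ≤ 0.144, i.e. 2nε² ≥ ln(2/0.144) = 2.631089.
So n ≥ 2.631089 / (2·0.092²) = 155.428.
The smallest integer n is 156.

156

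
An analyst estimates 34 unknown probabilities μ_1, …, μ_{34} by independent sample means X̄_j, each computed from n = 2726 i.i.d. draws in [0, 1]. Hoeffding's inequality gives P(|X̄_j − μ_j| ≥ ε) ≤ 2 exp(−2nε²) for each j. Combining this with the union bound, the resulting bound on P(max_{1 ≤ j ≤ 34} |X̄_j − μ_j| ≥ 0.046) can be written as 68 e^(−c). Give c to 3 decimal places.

11.536

Union bound over the 34 events: P(max_{1 ≤ j ≤ 34} |X̄_j − μ_j| ≥ 0.046) ≤ 34·2·exp(−2nε²) = 68 exp(−2·2726·0.046²).
So c = 2·2726·0.046² = 11.5364.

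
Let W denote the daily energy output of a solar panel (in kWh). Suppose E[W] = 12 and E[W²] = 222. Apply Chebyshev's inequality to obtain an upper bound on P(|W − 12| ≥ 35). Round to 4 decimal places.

Var(W) = E[W²] − (E[W])² = 222 − 144 = 78.
Chebyshev's inequality: P(|W − μ| ≥ t) ≤ Var(W)/t² = 78/1225 = 0.0637.

0.0637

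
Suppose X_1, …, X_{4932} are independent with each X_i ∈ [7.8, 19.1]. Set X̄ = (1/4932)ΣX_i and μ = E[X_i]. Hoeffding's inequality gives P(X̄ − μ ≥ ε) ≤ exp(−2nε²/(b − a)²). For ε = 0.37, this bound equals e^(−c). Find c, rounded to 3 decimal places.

10.575

c = 2nε²/(b − a)² = 2·4932·0.37² / 11.3² = 10.5755.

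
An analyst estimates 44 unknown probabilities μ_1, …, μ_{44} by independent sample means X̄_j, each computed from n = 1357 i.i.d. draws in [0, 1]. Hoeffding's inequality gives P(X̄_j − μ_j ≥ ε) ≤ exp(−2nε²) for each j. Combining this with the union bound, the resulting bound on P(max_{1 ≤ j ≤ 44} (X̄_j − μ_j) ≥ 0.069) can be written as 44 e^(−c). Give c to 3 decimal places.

12.921

Union bound over the 44 events: P(max_{1 ≤ j ≤ 44} (X̄_j − μ_j) ≥ 0.069) ≤ 44·exp(−2nε²) = 44 exp(−2·1357·0.069²).
So c = 2·1357·0.069² = 12.9214.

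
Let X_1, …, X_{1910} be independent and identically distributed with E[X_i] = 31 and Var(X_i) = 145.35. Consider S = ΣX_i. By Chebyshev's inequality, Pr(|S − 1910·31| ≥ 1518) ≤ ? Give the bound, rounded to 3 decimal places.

Var(S) = n·Var(X_i) = 1910·145.35 = 277618.5.
Chebyshev: Pr(|S − 1910·31| ≥ 1518) ≤ Var(S)/1518² = 277618.5/2304324 = 0.1205.

0.120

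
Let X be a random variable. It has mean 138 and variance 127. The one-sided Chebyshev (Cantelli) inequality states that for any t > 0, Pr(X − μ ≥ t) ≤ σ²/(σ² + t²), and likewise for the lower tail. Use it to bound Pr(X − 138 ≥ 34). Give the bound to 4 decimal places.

0.0990

Here σ² = 127 and t = 34, so σ² + t² = 1283.
Cantelli's bound: 127/1283 = 0.0990.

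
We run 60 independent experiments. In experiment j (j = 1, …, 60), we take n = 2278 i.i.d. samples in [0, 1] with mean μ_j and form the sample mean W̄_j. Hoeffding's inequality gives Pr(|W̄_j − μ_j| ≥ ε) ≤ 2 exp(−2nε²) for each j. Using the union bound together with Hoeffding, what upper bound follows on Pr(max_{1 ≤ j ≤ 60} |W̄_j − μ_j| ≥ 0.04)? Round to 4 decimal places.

Per-experiment Hoeffding bound: 2·exp(−2·2278·0.04²) = 2·exp(−7.28960) = 0.0013652.
Union bound over 60 events: 60·0.0013652 = 0.08191.

0.0819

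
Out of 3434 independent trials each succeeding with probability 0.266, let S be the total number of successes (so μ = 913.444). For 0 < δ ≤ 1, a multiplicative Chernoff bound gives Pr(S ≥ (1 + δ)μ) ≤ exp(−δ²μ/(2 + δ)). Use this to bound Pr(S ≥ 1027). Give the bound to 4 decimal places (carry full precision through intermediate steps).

Write 1027 = (1 + δ)μ, so δ = 1027/913.444 − 1 = 0.1243163…
Then the exponent is δ²μ/(2 + δ) = (1027 − μ)² / (μ·(2 + δ)) = 6.645368.
Bound = exp(−6.645368) = 0.00130.

0.0013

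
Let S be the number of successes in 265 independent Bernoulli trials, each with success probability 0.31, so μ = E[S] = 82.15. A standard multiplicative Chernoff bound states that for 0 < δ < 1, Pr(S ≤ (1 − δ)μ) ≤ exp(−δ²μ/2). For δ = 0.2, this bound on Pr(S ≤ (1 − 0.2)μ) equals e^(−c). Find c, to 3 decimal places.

1.643

c = δ²μ/2 = 0.2²·82.15/2 = 1.6430.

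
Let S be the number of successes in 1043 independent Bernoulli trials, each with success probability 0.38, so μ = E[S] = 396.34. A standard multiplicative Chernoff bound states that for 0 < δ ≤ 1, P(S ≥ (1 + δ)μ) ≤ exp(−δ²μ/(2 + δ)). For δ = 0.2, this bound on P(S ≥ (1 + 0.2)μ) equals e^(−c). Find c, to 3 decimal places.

7.206

c = δ²μ/(2 + δ) = 0.2²·396.34/(2 + 0.2) = 7.2062.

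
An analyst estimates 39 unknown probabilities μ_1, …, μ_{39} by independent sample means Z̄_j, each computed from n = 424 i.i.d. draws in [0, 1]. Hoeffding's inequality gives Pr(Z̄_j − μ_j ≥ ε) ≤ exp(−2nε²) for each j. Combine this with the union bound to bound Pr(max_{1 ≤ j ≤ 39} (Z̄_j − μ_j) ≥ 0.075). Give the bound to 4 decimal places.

Per-experiment Hoeffding bound: exp(−2·424·0.075²) = exp(−4.77000) = 0.0084804.
Union bound over 39 events: 39·0.0084804 = 0.33073.

0.3307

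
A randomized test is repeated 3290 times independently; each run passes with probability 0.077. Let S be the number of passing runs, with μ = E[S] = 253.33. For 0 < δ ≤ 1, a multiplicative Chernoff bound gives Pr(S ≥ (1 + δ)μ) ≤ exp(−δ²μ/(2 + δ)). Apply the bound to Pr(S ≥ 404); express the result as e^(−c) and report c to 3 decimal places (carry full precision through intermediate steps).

34.536

Write 404 = (1 + δ)μ, so δ = 404/253.33 − 1 = 0.5947578…
Then the exponent is δ²μ/(2 + δ) = (404 − μ)² / (μ·(2 + δ)) = 34.535848.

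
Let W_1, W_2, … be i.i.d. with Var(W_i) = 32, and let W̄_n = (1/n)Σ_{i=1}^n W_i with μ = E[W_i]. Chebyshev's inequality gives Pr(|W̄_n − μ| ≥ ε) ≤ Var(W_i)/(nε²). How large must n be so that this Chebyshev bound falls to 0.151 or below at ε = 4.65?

10

Require 32/(n·4.65²) ≤ 0.151, i.e. n ≥ 32/(0.151·4.65²) = 9.801.
The smallest integer n is 10.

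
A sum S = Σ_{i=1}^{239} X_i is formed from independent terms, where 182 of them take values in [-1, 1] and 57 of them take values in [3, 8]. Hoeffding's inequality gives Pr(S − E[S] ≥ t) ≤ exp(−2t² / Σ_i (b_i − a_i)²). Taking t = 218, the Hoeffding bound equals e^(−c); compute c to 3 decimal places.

Σ(b_i − a_i)² = 182·2² + 57·5² = 2153.
c = 2t² / 2153 = 2·218² / 2153 = 44.1468.

44.147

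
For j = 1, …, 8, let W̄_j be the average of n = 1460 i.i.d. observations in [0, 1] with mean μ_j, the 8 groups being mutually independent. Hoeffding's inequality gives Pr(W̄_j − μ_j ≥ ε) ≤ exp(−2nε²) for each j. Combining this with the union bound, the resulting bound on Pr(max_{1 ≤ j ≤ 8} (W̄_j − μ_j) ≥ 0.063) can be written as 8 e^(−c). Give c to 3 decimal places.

11.589

Union bound over the 8 events: Pr(max_{1 ≤ j ≤ 8} (W̄_j − μ_j) ≥ 0.063) ≤ 8·exp(−2nε²) = 8 exp(−2·1460·0.063²).
So c = 2·1460·0.063² = 11.5895.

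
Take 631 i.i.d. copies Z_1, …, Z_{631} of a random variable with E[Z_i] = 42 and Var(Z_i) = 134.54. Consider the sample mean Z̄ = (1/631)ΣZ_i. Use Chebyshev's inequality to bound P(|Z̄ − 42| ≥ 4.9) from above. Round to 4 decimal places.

Var(Z̄) = Var(Z_i)/n = 134.54/631 = 0.21322.
Chebyshev: P(|Z̄ − 42| ≥ 4.9) ≤ Var(Z̄)/(4.9)² = 134.54/(631·4.9²) = 0.0089.

0.0089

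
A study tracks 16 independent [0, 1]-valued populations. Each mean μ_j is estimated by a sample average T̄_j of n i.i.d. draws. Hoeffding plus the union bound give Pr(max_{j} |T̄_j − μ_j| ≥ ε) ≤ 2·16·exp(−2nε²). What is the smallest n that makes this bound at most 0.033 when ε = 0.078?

566

Need 2·16·exp(−2nε²) ≤ 0.033, i.e. exp(−2nε²) ≤ 0.033/32.
So 2nε² ≥ ln(32/0.033) = 6.876984.
Hence n ≥ 6.876984/(2·0.078²) = 565.170.
The smallest integer n is 566.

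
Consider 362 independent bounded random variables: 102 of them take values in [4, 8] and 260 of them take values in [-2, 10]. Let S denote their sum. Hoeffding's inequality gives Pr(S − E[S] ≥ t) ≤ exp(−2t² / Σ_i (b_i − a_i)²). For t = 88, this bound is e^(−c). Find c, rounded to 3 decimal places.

0.396

Σ(b_i − a_i)² = 102·4² + 260·12² = 39072.
c = 2t² / 39072 = 2·88² / 39072 = 0.3964.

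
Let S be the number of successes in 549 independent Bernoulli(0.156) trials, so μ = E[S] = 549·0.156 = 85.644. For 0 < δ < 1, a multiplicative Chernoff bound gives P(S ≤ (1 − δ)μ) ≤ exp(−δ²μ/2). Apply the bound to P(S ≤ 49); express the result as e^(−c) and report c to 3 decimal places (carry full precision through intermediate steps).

Write 49 = (1 − δ)μ, so δ = 1 − 49/85.644 = 0.4278642…
Then the exponent is δ²μ/2 = (μ − 49)²/(2μ) = 7.839328.

7.839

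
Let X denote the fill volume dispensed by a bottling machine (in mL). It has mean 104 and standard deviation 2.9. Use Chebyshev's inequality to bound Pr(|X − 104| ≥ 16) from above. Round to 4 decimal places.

0.0329

Chebyshev: Pr(|X − μ| ≥ t) ≤ Var(X)/t².
Var(X) = σ² = 2.9² = 8.41.
Bound = 8.41 / 256 = 0.0329.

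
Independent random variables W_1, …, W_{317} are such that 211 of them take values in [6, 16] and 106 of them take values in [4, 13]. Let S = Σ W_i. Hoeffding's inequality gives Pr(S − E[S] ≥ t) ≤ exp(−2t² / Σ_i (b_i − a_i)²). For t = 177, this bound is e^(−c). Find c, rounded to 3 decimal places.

Σ(b_i − a_i)² = 211·10² + 106·9² = 29686.
c = 2t² / 29686 = 2·177² / 29686 = 2.1107.

2.111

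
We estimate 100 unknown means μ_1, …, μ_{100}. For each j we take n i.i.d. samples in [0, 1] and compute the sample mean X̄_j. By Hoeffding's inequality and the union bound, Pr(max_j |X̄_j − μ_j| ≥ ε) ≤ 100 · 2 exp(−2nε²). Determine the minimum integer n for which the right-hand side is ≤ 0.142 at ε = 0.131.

Need 2·100·exp(−2nε²) ≤ 0.142, i.e. exp(−2nε²) ≤ 0.142/200.
So 2nε² ≥ ln(200/0.142) = 7.250246.
Hence n ≥ 7.250246/(2·0.131²) = 211.242.
The smallest integer n is 212.

212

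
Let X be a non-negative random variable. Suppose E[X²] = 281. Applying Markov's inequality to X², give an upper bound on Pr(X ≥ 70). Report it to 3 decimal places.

Since X ≥ 0, the event {X ≥ 70} is the same as {X² ≥ 4900}.
Markov's inequality applied to X² gives Pr(X² ≥ 4900) ≤ E[X²]/4900 = 281/4900 = 0.0573.

0.057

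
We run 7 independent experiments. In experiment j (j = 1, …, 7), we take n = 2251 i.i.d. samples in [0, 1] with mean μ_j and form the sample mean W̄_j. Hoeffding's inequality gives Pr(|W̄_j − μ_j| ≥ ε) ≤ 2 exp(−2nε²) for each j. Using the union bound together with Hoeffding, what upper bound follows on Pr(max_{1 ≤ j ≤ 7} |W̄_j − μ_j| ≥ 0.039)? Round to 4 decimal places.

Per-experiment Hoeffding bound: 2·exp(−2·2251·0.039²) = 2·exp(−6.84754) = 0.0021241.
Union bound over 7 events: 7·0.0021241 = 0.01487.

0.0149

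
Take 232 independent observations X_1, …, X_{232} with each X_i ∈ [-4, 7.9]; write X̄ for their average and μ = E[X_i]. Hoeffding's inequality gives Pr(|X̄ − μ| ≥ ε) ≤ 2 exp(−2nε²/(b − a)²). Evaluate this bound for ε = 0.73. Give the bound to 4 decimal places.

0.3489

Exponent: 2nε²/(b − a)² = 2·232·0.73² / 11.9² = 1.74610.
Bound = 2·exp(−1.74610) = 0.34891.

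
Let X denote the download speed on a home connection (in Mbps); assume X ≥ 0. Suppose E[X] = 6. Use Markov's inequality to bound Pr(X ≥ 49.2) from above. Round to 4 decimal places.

Markov's inequality: for a non-negative random variable, Pr(X ≥ a) ≤ E[X]/a.
Here E[X] = 6 and a = 49.2, so the bound is 6/49.2 = 0.1220.

0.1220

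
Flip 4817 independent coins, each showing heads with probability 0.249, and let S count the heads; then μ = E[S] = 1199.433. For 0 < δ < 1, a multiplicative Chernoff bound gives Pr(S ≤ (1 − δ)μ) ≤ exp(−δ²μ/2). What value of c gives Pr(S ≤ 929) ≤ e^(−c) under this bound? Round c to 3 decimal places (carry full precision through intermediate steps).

30.487

Write 929 = (1 − δ)μ, so δ = 1 − 929/1199.433 = 0.2254674…
Then the exponent is δ²μ/2 = (μ − 929)²/(2μ) = 30.486908.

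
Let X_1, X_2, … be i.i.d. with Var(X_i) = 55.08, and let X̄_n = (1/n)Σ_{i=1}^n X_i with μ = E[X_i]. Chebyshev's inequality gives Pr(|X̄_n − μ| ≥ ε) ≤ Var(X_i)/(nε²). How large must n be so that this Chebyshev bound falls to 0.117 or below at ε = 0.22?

Require 55.08/(n·0.22²) ≤ 0.117, i.e. n ≥ 55.08/(0.117·0.22²) = 9726.637.
The smallest integer n is 9727.

9727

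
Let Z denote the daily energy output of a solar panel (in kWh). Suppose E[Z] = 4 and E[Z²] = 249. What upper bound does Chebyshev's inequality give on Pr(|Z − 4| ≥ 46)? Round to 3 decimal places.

0.110

Var(Z) = E[Z²] − (E[Z])² = 249 − 16 = 233.
Chebyshev's inequality: Pr(|Z − μ| ≥ t) ≤ Var(Z)/t² = 233/2116 = 0.1101.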